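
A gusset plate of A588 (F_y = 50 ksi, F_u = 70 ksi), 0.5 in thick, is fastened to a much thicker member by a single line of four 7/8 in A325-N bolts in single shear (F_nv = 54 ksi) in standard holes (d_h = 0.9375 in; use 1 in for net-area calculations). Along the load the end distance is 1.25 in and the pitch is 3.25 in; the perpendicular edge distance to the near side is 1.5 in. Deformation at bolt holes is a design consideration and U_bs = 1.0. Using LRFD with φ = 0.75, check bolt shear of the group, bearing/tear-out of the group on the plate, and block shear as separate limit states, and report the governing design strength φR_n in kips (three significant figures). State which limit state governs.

Bolt shear: A_b = π·0.875²/4 = 0.6013 in²; R_n = 54 × 0.6013 × 4 × 1 = 129.9 kips → 0.75 × 129.9 = 97.4 kips.
Bearing: edge l_c = 0.7812, r_n = 32.81 kips; interior l_c = 2.312, r_n = 73.5 kips; R_n = 32.81 + 3·73.5 = 253.3 kips → 190 kips.
Block shear: A_gv = 5.5, A_nv = 3.75, A_nt = 0.5 in²; R_n = min(0.6F_uA_nv, 0.6F_yA_gv) + U_bs·F_u·A_nt = 192.5 kips → 144 kips.
Bolt shear governs: 97.4 kips.

97.4 kips (bolt shear governs)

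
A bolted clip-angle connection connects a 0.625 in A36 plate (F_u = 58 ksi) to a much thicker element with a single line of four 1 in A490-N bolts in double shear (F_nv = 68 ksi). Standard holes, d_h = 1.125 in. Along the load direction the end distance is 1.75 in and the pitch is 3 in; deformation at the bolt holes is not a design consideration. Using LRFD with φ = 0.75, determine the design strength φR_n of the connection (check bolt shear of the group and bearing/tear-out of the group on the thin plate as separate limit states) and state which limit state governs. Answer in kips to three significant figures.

278 kips (bearing governs)

Bolt shear: A_b = π·1²/4 = 0.7854 in²; R_n = 68 × 0.7854 × 4 × 2 = 427.3 kips → 0.75 × 427.3 = 320 kips.
Bearing (1.5 l_c t F_u ≤ 3.0 d t F_u): upper limit = 3.0·1·0.625·58 = 108.8 kips.
  Edge l_c = 1.75 − 1.125/2 = 1.188 → r_n = 64.57 kips; interior l_c = 3 − 1.125 = 1.875 → r_n = 102 kips.
  R_n,bearing = 1·64.57 + 3·102 = 370.4 kips → 0.75 × 370.4 = 278 kips.
Bearing governs: 278 kips.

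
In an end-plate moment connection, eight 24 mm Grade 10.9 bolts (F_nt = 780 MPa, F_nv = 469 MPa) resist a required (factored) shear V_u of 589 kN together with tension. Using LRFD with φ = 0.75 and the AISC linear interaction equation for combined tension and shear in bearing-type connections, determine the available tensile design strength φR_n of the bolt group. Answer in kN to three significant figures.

1770 kN

A_b = π·24²/4 = 452.4 mm²; f_rv = 589 × 1000 / (8 × 452.4) = 162.7 MPa.
F'_nt = 1.3 F_nt − (F_nt / φF_nv) f_rv = 1.3·780 − (780/(0.75·469))·162.7 = 653.1 MPa, capped at F_nt → F'_nt = 653.1 MPa.
R_n = F'_nt · A_b · n = 653.1 × 452.4 × 8 / 1000 = 2364 kN.
Design strength φR_n = 0.75 × 2364 = 1770 kN.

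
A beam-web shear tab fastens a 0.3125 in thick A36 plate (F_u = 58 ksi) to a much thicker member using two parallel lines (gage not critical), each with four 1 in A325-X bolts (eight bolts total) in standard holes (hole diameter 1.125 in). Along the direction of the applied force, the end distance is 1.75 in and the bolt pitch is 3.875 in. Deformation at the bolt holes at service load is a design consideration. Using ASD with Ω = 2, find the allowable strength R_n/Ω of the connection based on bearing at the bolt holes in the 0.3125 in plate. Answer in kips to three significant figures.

156 kips

Per bolt r_n = 1.2 l_c t F_u ≤ 2.4 d t F_u; upper limit = 2.4 × 1 × 0.3125 × 58 = 43.5 kips.
Edge bolt: l_c = 1.75 − 1.125/2 = 1.188 in → 1.2 × 1.188 × 0.3125 × 58 = 25.83 → r_n = 25.83 kips.
Interior bolts: l_c = 3.875 − 1.125 = 2.75 in → 1.2 × 2.75 × 0.3125 × 58 = 59.81 → r_n = 43.5 kips.
R_n = 2 × 25.83 + 6 × 43.5 = 312.7 kips.
Allowable strength R_n/Ω = 312.7 / 2 = 156 kips.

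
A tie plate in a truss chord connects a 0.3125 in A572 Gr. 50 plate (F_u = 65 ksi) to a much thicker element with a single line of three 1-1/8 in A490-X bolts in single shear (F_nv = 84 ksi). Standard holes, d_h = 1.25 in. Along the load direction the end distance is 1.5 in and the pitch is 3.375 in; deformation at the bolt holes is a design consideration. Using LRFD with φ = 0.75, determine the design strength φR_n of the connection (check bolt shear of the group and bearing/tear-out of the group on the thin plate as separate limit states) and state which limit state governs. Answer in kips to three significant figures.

Bolt shear: A_b = π·1.125²/4 = 0.994 in²; R_n = 84 × 0.994 × 3 × 1 = 250.5 kips → 0.75 × 250.5 = 188 kips.
Bearing (1.2 l_c t F_u ≤ 2.4 d t F_u): upper limit = 2.4·1.125·0.3125·65 = 54.84 kips.
  Edge l_c = 1.5 − 1.25/2 = 0.875 → r_n = 21.33 kips; interior l_c = 3.375 − 1.25 = 2.125 → r_n = 51.8 kips.
  R_n,bearing = 1·21.33 + 2·51.8 = 124.9 kips → 0.75 × 124.9 = 93.7 kips.
Bearing governs: 93.7 kips.

93.7 kips (bearing governs)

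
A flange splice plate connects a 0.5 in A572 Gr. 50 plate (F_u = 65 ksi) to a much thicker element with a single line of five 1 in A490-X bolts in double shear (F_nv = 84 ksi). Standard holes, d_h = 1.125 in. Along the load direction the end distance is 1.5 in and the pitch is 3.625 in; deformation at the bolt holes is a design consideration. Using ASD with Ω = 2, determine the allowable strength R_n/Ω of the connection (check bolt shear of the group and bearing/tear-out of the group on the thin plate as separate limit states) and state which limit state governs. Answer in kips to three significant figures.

174 kips (bearing governs)

Bolt shear: A_b = π·1²/4 = 0.7854 in²; R_n = 84 × 0.7854 × 5 × 2 = 659.7 kips → 659.7 / 2 = 330 kips.
Bearing (1.2 l_c t F_u ≤ 2.4 d t F_u): upper limit = 2.4·1·0.5·65 = 78 kips.
  Edge l_c = 1.5 − 1.125/2 = 0.9375 → r_n = 36.56 kips; interior l_c = 3.625 − 1.125 = 2.5 → r_n = 78 kips.
  R_n,bearing = 1·36.56 + 4·78 = 348.6 kips → 348.6 / 2 = 174 kips.
Bearing governs: 174 kips.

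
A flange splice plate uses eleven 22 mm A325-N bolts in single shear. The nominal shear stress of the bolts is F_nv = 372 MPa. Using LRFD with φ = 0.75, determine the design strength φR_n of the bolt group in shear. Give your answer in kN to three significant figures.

1170 kN

A_b = π × 22² / 4 = 380.1 mm².
R_n = F_nv · A_b · n · n_s = 372 × 380.1 × 11 × 1 / 1000 = 1556 kN.
Design strength φR_n = 0.75 × 1556 = 1170 kN.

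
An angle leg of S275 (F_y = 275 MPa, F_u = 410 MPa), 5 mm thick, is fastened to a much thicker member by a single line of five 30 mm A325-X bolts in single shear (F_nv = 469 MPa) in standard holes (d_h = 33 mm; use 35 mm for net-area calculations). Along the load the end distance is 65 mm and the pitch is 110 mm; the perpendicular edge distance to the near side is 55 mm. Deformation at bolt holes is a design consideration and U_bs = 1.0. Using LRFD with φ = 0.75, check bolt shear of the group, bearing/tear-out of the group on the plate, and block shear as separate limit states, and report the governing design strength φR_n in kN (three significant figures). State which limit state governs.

Bolt shear: A_b = π·30²/4 = 706.9 mm²; R_n = 469 × 706.9 × 5 × 1 / 1000 = 1658 kN → 0.75 × 1658 = 1240 kN.
Bearing: edge l_c = 48.5, r_n = 119.3 kN; interior l_c = 77, r_n = 147.6 kN; R_n = 119.3 + 4·147.6 = 709.7 kN → 532 kN.
Block shear: A_gv = 2525, A_nv = 1738, A_nt = 187.5 mm²; R_n = min(0.6F_uA_nv, 0.6F_yA_gv) + U_bs·F_u·A_nt = 493.5 kN → 370 kN.
Block shear governs: 370 kN.

370 kN (block shear governs)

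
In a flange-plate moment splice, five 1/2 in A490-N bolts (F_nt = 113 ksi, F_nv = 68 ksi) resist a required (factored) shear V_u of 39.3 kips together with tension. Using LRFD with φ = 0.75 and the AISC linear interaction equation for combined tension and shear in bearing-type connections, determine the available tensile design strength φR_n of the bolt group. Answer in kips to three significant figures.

42.9 kips

A_b = π·0.5²/4 = 0.1963 in²; f_rv = 39.3 / (5 × 0.1963) = 40.03 ksi.
F'_nt = 1.3 F_nt − (F_nt / φF_nv) f_rv = 1.3·113 − (113/(0.75·68))·40.03 = 58.2 ksi, capped at F_nt → F'_nt = 58.2 ksi.
R_n = F'_nt · A_b · n = 58.2 × 0.1963 × 5 = 57.14 kips.
Design strength φR_n = 0.75 × 57.14 = 42.9 kips.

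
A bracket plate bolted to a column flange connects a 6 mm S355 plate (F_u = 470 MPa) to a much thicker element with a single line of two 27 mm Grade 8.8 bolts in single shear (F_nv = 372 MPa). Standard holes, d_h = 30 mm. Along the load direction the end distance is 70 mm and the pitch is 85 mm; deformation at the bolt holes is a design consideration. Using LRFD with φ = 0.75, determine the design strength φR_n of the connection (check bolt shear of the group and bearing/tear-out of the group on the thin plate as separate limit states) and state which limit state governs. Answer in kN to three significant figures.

274 kN (bearing governs)

Bolt shear: A_b = π·27²/4 = 572.6 mm²; R_n = 372 × 572.6 × 2 × 1 / 1000 = 426 kN → 0.75 × 426 = 319 kN.
Bearing (1.2 l_c t F_u ≤ 2.4 d t F_u): upper limit = 2.4·27·6·470 / 1000 = 182.7 kN.
  Edge l_c = 70 − 30/2 = 55 → r_n = 182.7 kN; interior l_c = 85 − 30 = 55 → r_n = 182.7 kN.
  R_n,bearing = 1·182.7 + 1·182.7 = 365.5 kN → 0.75 × 365.5 = 274 kN.
Bearing governs: 274 kN.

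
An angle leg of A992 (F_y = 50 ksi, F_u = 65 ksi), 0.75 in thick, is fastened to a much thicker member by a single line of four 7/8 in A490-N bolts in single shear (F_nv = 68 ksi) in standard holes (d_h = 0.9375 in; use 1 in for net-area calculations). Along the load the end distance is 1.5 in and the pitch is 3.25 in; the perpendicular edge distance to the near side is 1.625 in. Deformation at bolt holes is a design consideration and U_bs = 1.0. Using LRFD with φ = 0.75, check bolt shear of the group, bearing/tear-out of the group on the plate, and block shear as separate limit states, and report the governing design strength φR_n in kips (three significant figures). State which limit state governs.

Bolt shear: A_b = π·0.875²/4 = 0.6013 in²; R_n = 68 × 0.6013 × 4 × 1 = 163.6 kips → 0.75 × 163.6 = 123 kips.
Bearing: edge l_c = 1.031, r_n = 60.33 kips; interior l_c = 2.312, r_n = 102.4 kips; R_n = 60.33 + 3·102.4 = 367.5 kips → 276 kips.
Block shear: A_gv = 8.438, A_nv = 5.812, A_nt = 0.8438 in²; R_n = min(0.6F_uA_nv, 0.6F_yA_gv) + U_bs·F_u·A_nt = 281.5 kips → 211 kips.
Bolt shear governs: 123 kips.

123 kips (bolt shear governs)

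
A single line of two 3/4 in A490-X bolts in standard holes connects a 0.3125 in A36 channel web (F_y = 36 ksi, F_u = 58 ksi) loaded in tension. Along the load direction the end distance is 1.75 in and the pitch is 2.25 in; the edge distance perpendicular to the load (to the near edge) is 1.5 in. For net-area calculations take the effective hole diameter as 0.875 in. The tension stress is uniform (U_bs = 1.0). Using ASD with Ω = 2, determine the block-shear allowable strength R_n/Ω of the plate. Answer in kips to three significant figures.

23.1 kips

Shear plane L_v = 1.75 + 1·2.25 = 4 in; A_gv = 4 × 0.3125 = 1.25 in².
A_nv = (4 − 1.5·0.875) × 0.3125 = 0.8398 in².
A_nt = (1.5 − 0.5·0.875) × 0.3125 = 0.332 in².
0.6 F_u A_nv = 29.23 kips; 0.6 F_y A_gv = 27 kips → shear yielding governs the shear term.
R_n = 27 + 1.0 × 58 × 0.332 = 46.26 kips.
Allowable strength R_n/Ω = 46.26 / 2 = 23.1 kips.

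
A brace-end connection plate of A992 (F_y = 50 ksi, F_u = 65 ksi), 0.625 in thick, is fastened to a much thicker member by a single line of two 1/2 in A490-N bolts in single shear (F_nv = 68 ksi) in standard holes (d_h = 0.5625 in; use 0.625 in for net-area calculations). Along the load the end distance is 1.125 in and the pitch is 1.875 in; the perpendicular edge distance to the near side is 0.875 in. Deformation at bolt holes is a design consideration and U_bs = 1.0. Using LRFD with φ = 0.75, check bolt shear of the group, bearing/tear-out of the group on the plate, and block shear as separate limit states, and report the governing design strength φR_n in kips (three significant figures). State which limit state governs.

Bolt shear: A_b = π·0.5²/4 = 0.1963 in²; R_n = 68 × 0.1963 × 2 × 1 = 26.7 kips → 0.75 × 26.7 = 20 kips.
Bearing: edge l_c = 0.8438, r_n = 41.13 kips; interior l_c = 1.312, r_n = 48.75 kips; R_n = 41.13 + 1·48.75 = 89.88 kips → 67.4 kips.
Block shear: A_gv = 1.875, A_nv = 1.289, A_nt = 0.3516 in²; R_n = min(0.6F_uA_nv, 0.6F_yA_gv) + U_bs·F_u·A_nt = 73.12 kips → 54.8 kips.
Bolt shear governs: 20 kips.

20 kips (bolt shear governs)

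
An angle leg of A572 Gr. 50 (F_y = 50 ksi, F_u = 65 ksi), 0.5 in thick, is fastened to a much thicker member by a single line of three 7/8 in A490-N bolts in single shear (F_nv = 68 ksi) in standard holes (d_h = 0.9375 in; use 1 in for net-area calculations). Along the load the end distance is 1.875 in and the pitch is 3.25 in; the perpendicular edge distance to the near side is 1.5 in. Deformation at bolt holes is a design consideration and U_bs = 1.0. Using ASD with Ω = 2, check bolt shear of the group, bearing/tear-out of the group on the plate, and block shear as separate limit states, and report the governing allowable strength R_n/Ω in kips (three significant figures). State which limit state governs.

Bolt shear: A_b = π·0.875²/4 = 0.6013 in²; R_n = 68 × 0.6013 × 3 × 1 = 122.7 kips → 122.7 / 2 = 61.3 kips.
Bearing: edge l_c = 1.406, r_n = 54.84 kips; interior l_c = 2.312, r_n = 68.25 kips; R_n = 54.84 + 2·68.25 = 191.3 kips → 95.7 kips.
Block shear: A_gv = 4.188, A_nv = 2.938, A_nt = 0.5 in²; R_n = min(0.6F_uA_nv, 0.6F_yA_gv) + U_bs·F_u·A_nt = 147.1 kips → 73.5 kips.
Bolt shear governs: 61.3 kips.

61.3 kips (bolt shear governs)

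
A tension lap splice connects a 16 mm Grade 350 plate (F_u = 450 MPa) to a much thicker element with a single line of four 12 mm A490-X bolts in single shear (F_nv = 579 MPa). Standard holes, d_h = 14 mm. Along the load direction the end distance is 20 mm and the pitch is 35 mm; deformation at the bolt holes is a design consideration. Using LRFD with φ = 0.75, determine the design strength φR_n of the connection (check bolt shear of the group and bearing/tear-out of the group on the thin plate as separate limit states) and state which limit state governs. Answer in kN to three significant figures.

196 kN (bolt shear governs)

Bolt shear: A_b = π·12²/4 = 113.1 mm²; R_n = 579 × 113.1 × 4 × 1 / 1000 = 261.9 kN → 0.75 × 261.9 = 196 kN.
Bearing (1.2 l_c t F_u ≤ 2.4 d t F_u): upper limit = 2.4·12·16·450 / 1000 = 207.4 kN.
  Edge l_c = 20 − 14/2 = 13 → r_n = 112.3 kN; interior l_c = 35 − 14 = 21 → r_n = 181.4 kN.
  R_n,bearing = 1·112.3 + 3·181.4 = 656.6 kN → 0.75 × 656.6 = 492 kN.
Bolt shear governs: 196 kN.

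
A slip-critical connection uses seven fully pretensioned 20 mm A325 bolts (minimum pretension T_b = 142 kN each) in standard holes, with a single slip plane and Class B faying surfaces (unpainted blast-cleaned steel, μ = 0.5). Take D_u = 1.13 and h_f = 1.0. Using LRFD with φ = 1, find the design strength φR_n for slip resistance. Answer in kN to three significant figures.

R_n = μ · D_u · h_f · T_b · n_s · n_b = 0.5 × 1.13 × 1.0 × 142 × 1 × 7 = 561.6 kN.
Design strength φR_n = 1 × 561.6 = 562 kN.

562 kN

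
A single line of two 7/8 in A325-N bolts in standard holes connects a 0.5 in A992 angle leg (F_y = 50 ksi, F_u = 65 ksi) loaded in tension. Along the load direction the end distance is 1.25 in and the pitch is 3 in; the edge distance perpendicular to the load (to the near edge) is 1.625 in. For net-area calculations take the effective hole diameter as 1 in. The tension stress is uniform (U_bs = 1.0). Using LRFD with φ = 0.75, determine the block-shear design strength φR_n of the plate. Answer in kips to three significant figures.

Shear plane L_v = 1.25 + 1·3 = 4.25 in; A_gv = 4.25 × 0.5 = 2.125 in².
A_nv = (4.25 − 1.5·1) × 0.5 = 1.375 in².
A_nt = (1.625 − 0.5·1) × 0.5 = 0.5625 in².
0.6 F_u A_nv = 53.62 kips; 0.6 F_y A_gv = 63.75 kips → shear rupture governs the shear term.
R_n = 53.62 + 1.0 × 65 × 0.5625 = 90.19 kips.
Design strength φR_n = 0.75 × 90.19 = 67.6 kips.

67.6 kips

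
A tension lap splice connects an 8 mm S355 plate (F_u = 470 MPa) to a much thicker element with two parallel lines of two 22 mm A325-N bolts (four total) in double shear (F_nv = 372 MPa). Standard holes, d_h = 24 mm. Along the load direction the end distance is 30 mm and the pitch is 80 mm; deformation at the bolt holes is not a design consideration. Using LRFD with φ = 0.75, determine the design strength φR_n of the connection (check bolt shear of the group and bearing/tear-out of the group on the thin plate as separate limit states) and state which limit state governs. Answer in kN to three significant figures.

Bolt shear: A_b = π·22²/4 = 380.1 mm²; R_n = 372 × 380.1 × 4 × 2 / 1000 = 1131 kN → 0.75 × 1131 = 848 kN.
Bearing (1.5 l_c t F_u ≤ 3.0 d t F_u): upper limit = 3.0·22·8·470 / 1000 = 248.2 kN.
  Edge l_c = 30 − 24/2 = 18 → r_n = 101.5 kN; interior l_c = 80 − 24 = 56 → r_n = 248.2 kN.
  R_n,bearing = 2·101.5 + 2·248.2 = 699.4 kN → 0.75 × 699.4 = 525 kN.
Bearing governs: 525 kN.

525 kN (bearing governs)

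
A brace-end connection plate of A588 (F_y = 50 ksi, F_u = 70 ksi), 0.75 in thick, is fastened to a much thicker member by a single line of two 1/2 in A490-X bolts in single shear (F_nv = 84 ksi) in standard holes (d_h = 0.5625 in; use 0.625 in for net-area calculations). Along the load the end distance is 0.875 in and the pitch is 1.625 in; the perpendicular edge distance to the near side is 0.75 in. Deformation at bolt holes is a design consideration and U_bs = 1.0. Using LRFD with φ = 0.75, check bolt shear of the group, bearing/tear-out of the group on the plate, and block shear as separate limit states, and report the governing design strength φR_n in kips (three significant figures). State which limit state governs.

Bolt shear: A_b = π·0.5²/4 = 0.1963 in²; R_n = 84 × 0.1963 × 2 × 1 = 32.99 kips → 0.75 × 32.99 = 24.7 kips.
Bearing: edge l_c = 0.5938, r_n = 37.41 kips; interior l_c = 1.062, r_n = 63 kips; R_n = 37.41 + 1·63 = 100.4 kips → 75.3 kips.
Block shear: A_gv = 1.875, A_nv = 1.172, A_nt = 0.3281 in²; R_n = min(0.6F_uA_nv, 0.6F_yA_gv) + U_bs·F_u·A_nt = 72.19 kips → 54.1 kips.
Bolt shear governs: 24.7 kips.

24.7 kips (bolt shear governs)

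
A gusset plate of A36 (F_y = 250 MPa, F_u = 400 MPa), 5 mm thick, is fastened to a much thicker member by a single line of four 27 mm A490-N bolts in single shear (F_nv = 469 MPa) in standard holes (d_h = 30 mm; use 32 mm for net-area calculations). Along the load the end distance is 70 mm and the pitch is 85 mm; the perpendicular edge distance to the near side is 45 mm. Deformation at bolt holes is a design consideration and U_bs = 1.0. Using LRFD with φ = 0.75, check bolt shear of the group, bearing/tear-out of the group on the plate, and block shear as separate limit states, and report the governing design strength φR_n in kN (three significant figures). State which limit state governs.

Bolt shear: A_b = π·27²/4 = 572.6 mm²; R_n = 469 × 572.6 × 4 × 1 / 1000 = 1074 kN → 0.75 × 1074 = 806 kN.
Bearing: edge l_c = 55, r_n = 129.6 kN; interior l_c = 55, r_n = 129.6 kN; R_n = 129.6 + 3·129.6 = 518.4 kN → 389 kN.
Block shear: A_gv = 1625, A_nv = 1065, A_nt = 145 mm²; R_n = min(0.6F_uA_nv, 0.6F_yA_gv) + U_bs·F_u·A_nt = 301.8 kN → 226 kN.
Block shear governs: 226 kN.

226 kN (block shear governs)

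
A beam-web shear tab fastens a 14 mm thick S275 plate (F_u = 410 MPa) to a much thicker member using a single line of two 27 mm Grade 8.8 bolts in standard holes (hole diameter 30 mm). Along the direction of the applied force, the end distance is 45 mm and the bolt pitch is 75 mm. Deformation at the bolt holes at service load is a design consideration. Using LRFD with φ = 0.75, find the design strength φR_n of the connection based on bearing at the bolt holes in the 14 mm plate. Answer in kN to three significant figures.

Per bolt r_n = 1.2 l_c t F_u ≤ 2.4 d t F_u; upper limit = 2.4 × 27 × 14 × 410 / 1000 = 372 kN.
Edge bolt: l_c = 45 − 30/2 = 30 mm → 1.2 × 30 × 14 × 410 / 1000 = 206.6 → r_n = 206.6 kN.
Interior bolts: l_c = 75 − 30 = 45 mm → 1.2 × 45 × 14 × 410 / 1000 = 310 → r_n = 310 kN.
R_n = 1 × 206.6 + 1 × 310 = 516.6 kN.
Design strength φR_n = 0.75 × 516.6 = 387 kN.

387 kN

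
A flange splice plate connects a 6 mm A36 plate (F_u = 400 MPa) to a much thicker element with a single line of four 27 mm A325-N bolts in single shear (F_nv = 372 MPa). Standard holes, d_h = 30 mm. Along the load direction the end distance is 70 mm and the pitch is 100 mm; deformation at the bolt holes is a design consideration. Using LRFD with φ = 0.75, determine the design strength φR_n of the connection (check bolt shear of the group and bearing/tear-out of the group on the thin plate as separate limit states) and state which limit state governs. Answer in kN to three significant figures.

467 kN (bearing governs)

Bolt shear: A_b = π·27²/4 = 572.6 mm²; R_n = 372 × 572.6 × 4 × 1 / 1000 = 852 kN → 0.75 × 852 = 639 kN.
Bearing (1.2 l_c t F_u ≤ 2.4 d t F_u): upper limit = 2.4·27·6·400 / 1000 = 155.5 kN.
  Edge l_c = 70 − 30/2 = 55 → r_n = 155.5 kN; interior l_c = 100 − 30 = 70 → r_n = 155.5 kN.
  R_n,bearing = 1·155.5 + 3·155.5 = 622.1 kN → 0.75 × 622.1 = 467 kN.
Bearing governs: 467 kN.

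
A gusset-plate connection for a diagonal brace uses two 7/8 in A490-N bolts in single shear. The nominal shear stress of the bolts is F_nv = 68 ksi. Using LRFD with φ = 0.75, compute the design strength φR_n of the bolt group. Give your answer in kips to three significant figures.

A_b = π × 0.875² / 4 = 0.6013 in².
R_n = F_nv · A_b · n · n_s = 68 × 0.6013 × 2 × 1 = 81.78 kips.
Design strength φR_n = 0.75 × 81.78 = 61.3 kips.

61.3 kips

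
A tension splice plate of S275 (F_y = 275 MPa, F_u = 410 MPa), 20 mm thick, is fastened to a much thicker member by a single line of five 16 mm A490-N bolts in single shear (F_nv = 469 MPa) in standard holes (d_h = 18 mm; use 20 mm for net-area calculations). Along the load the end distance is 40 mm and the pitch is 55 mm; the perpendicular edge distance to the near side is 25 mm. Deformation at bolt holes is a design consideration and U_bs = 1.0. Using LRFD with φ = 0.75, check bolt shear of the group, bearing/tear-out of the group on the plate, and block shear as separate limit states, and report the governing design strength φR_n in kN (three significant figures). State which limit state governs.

Bolt shear: A_b = π·16²/4 = 201.1 mm²; R_n = 469 × 201.1 × 5 × 1 / 1000 = 471.5 kN → 0.75 × 471.5 = 354 kN.
Bearing: edge l_c = 31, r_n = 305 kN; interior l_c = 37, r_n = 314.9 kN; R_n = 305 + 4·314.9 = 1565 kN → 1170 kN.
Block shear: A_gv = 5200, A_nv = 3400, A_nt = 300 mm²; R_n = min(0.6F_uA_nv, 0.6F_yA_gv) + U_bs·F_u·A_nt = 959.4 kN → 720 kN.
Bolt shear governs: 354 kN.

354 kN (bolt shear governs)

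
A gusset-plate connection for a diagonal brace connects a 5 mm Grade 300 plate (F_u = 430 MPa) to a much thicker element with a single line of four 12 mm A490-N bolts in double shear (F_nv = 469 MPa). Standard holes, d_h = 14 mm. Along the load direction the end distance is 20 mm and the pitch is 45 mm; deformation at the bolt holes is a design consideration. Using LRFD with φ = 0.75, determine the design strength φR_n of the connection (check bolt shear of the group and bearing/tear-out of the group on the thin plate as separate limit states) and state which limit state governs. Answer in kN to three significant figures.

164 kN (bearing governs)

Bolt shear: A_b = π·12²/4 = 113.1 mm²; R_n = 469 × 113.1 × 4 × 2 / 1000 = 424.3 kN → 0.75 × 424.3 = 318 kN.
Bearing (1.2 l_c t F_u ≤ 2.4 d t F_u): upper limit = 2.4·12·5·430 / 1000 = 61.92 kN.
  Edge l_c = 20 − 14/2 = 13 → r_n = 33.54 kN; interior l_c = 45 − 14 = 31 → r_n = 61.92 kN.
  R_n,bearing = 1·33.54 + 3·61.92 = 219.3 kN → 0.75 × 219.3 = 164 kN.
Bearing governs: 164 kN.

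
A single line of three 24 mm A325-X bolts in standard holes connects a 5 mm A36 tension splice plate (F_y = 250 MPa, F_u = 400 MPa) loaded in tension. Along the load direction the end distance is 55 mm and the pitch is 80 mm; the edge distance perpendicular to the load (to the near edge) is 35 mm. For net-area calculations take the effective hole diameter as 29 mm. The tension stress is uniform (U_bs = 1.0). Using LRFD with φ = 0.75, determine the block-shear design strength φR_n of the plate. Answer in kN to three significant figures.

Shear plane L_v = 55 + 2·80 = 215 mm; A_gv = 215 × 5 = 1075 mm².
A_nv = (215 − 2.5·29) × 5 = 712.5 mm².
A_nt = (35 − 0.5·29) × 5 = 102.5 mm².
0.6 F_u A_nv = 171 kN; 0.6 F_y A_gv = 161.2 kN → shear yielding governs the shear term.
R_n = 161.2 + 1.0 × 400 × 102.5 / 1000 = 202.2 kN.
Design strength φR_n = 0.75 × 202.2 = 152 kN.

152 kN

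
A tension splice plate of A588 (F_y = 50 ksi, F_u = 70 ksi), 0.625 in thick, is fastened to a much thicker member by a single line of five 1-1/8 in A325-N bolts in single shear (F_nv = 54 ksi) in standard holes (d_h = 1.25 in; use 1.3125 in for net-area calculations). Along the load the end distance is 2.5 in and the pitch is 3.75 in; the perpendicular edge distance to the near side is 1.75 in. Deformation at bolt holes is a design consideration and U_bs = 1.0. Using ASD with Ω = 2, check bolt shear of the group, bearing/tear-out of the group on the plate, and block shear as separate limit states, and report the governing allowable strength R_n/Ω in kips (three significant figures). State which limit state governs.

134 kips (bolt shear governs)

Bolt shear: A_b = π·1.125²/4 = 0.994 in²; R_n = 54 × 0.994 × 5 × 1 = 268.4 kips → 268.4 / 2 = 134 kips.
Bearing: edge l_c = 1.875, r_n = 98.44 kips; interior l_c = 2.5, r_n = 118.1 kips; R_n = 98.44 + 4·118.1 = 570.9 kips → 285 kips.
Block shear: A_gv = 10.94, A_nv = 7.246, A_nt = 0.6836 in²; R_n = min(0.6F_uA_nv, 0.6F_yA_gv) + U_bs·F_u·A_nt = 352.2 kips → 176 kips.
Bolt shear governs: 134 kips.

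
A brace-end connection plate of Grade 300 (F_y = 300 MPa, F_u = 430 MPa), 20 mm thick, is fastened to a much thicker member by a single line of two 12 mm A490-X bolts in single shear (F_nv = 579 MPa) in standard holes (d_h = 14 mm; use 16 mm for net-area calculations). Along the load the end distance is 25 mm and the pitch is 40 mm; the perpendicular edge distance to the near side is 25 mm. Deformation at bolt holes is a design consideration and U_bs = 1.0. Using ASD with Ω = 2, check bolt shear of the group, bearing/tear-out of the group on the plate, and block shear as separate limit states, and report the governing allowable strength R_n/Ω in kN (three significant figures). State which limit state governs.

Bolt shear: A_b = π·12²/4 = 113.1 mm²; R_n = 579 × 113.1 × 2 × 1 / 1000 = 131 kN → 131 / 2 = 65.5 kN.
Bearing: edge l_c = 18, r_n = 185.8 kN; interior l_c = 26, r_n = 247.7 kN; R_n = 185.8 + 1·247.7 = 433.4 kN → 217 kN.
Block shear: A_gv = 1300, A_nv = 820, A_nt = 340 mm²; R_n = min(0.6F_uA_nv, 0.6F_yA_gv) + U_bs·F_u·A_nt = 357.8 kN → 179 kN.
Bolt shear governs: 65.5 kN.

65.5 kN (bolt shear governs)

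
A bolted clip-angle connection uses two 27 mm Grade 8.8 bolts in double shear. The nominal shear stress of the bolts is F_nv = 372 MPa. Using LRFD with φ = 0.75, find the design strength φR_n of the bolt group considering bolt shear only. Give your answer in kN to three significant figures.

639 kN

A_b = π × 27² / 4 = 572.6 mm².
R_n = F_nv · A_b · n · n_s = 372 × 572.6 × 2 × 2 / 1000 = 852 kN.
Design strength φR_n = 0.75 × 852 = 639 kN.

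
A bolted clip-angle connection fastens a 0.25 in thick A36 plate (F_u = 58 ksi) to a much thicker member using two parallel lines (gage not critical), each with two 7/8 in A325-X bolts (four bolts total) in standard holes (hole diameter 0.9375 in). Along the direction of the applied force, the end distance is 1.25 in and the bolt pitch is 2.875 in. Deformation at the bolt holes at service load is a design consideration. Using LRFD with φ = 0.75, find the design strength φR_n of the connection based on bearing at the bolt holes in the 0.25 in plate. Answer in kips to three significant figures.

66.1 kips

Per bolt r_n = 1.2 l_c t F_u ≤ 2.4 d t F_u; upper limit = 2.4 × 0.875 × 0.25 × 58 = 30.45 kips.
Edge bolt: l_c = 1.25 − 0.9375/2 = 0.7812 in → 1.2 × 0.7812 × 0.25 × 58 = 13.59 → r_n = 13.59 kips.
Interior bolts: l_c = 2.875 − 0.9375 = 1.938 in → 1.2 × 1.938 × 0.25 × 58 = 33.71 → r_n = 30.45 kips.
R_n = 2 × 13.59 + 2 × 30.45 = 88.09 kips.
Design strength φR_n = 0.75 × 88.09 = 66.1 kips.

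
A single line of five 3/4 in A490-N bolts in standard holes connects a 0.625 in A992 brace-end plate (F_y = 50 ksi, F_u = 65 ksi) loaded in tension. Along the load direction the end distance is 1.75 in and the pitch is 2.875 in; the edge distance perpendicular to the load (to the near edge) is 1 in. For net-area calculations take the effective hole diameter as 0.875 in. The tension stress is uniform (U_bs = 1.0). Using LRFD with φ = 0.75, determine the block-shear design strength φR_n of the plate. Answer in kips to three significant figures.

Shear plane L_v = 1.75 + 4·2.875 = 13.25 in; A_gv = 13.25 × 0.625 = 8.281 in².
A_nv = (13.25 − 4.5·0.875) × 0.625 = 5.82 in².
A_nt = (1 − 0.5·0.875) × 0.625 = 0.3516 in².
0.6 F_u A_nv = 227 kips; 0.6 F_y A_gv = 248.4 kips → shear rupture governs the shear term.
R_n = 227 + 1.0 × 65 × 0.3516 = 249.8 kips.
Design strength φR_n = 0.75 × 249.8 = 187 kips.

187 kips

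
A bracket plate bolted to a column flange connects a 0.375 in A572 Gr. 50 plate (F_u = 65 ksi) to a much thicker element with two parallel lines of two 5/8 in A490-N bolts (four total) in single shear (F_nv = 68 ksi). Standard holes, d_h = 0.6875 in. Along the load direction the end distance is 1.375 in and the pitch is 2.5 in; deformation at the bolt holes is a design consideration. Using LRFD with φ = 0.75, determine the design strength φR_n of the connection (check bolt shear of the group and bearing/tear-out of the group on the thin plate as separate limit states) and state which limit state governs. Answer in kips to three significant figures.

Bolt shear: A_b = π·0.625²/4 = 0.3068 in²; R_n = 68 × 0.3068 × 4 × 1 = 83.45 kips → 0.75 × 83.45 = 62.6 kips.
Bearing (1.2 l_c t F_u ≤ 2.4 d t F_u): upper limit = 2.4·0.625·0.375·65 = 36.56 kips.
  Edge l_c = 1.375 − 0.6875/2 = 1.031 → r_n = 30.16 kips; interior l_c = 2.5 − 0.6875 = 1.812 → r_n = 36.56 kips.
  R_n,bearing = 2·30.16 + 2·36.56 = 133.5 kips → 0.75 × 133.5 = 100 kips.
Bolt shear governs: 62.6 kips.

62.6 kips (bolt shear governs)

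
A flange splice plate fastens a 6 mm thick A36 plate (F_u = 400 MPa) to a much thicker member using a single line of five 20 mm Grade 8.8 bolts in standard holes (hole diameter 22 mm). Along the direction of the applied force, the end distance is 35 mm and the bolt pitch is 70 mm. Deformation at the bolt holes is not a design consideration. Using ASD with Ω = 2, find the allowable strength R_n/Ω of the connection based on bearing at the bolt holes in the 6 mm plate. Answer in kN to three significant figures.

Per bolt r_n = 1.5 l_c t F_u ≤ 3.0 d t F_u; upper limit = 3.0 × 20 × 6 × 400 / 1000 = 144 kN.
Edge bolt: l_c = 35 − 22/2 = 24 mm → 1.5 × 24 × 6 × 400 / 1000 = 86.4 → r_n = 86.4 kN.
Interior bolts: l_c = 70 − 22 = 48 mm → 1.5 × 48 × 6 × 400 / 1000 = 172.8 → r_n = 144 kN.
R_n = 1 × 86.4 + 4 × 144 = 662.4 kN.
Allowable strength R_n/Ω = 662.4 / 2 = 331 kN.

331 kN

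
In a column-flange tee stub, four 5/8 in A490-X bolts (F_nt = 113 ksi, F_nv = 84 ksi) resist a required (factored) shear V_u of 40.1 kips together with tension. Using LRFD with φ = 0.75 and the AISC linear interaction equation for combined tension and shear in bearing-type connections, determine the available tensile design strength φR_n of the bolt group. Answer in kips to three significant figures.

81.3 kips

A_b = π·0.625²/4 = 0.3068 in²; f_rv = 40.1 / (4 × 0.3068) = 32.68 ksi.
F'_nt = 1.3 F_nt − (F_nt / φF_nv) f_rv = 1.3·113 − (113/(0.75·84))·32.68 = 88.29 ksi, capped at F_nt → F'_nt = 88.29 ksi.
R_n = F'_nt · A_b · n = 88.29 × 0.3068 × 4 = 108.3 kips.
Design strength φR_n = 0.75 × 108.3 = 81.3 kips.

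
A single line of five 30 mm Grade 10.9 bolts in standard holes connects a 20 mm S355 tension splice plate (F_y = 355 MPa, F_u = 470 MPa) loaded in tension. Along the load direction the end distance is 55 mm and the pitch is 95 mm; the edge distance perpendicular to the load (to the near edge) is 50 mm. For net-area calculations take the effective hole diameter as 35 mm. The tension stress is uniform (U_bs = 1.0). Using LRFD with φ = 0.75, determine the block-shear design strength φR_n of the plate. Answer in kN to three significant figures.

Shear plane L_v = 55 + 4·95 = 435 mm; A_gv = 435 × 20 = 8700 mm².
A_nv = (435 − 4.5·35) × 20 = 5550 mm².
A_nt = (50 − 0.5·35) × 20 = 650 mm².
0.6 F_u A_nv = 1565 kN; 0.6 F_y A_gv = 1853 kN → shear rupture governs the shear term.
R_n = 1565 + 1.0 × 470 × 650 / 1000 = 1871 kN.
Design strength φR_n = 0.75 × 1871 = 1400 kN.

1400 kN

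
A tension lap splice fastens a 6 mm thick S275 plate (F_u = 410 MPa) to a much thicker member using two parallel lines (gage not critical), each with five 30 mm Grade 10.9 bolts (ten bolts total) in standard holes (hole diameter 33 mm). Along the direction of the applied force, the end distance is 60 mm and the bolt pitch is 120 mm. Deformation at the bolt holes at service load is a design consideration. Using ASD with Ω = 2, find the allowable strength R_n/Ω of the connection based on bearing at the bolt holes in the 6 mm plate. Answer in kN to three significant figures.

837 kN

Per bolt r_n = 1.2 l_c t F_u ≤ 2.4 d t F_u; upper limit = 2.4 × 30 × 6 × 410 / 1000 = 177.1 kN.
Edge bolt: l_c = 60 − 33/2 = 43.5 mm → 1.2 × 43.5 × 6 × 410 / 1000 = 128.4 → r_n = 128.4 kN.
Interior bolts: l_c = 120 − 33 = 87 mm → 1.2 × 87 × 6 × 410 / 1000 = 256.8 → r_n = 177.1 kN.
R_n = 2 × 128.4 + 8 × 177.1 = 1674 kN.
Allowable strength R_n/Ω = 1674 / 2 = 837 kN.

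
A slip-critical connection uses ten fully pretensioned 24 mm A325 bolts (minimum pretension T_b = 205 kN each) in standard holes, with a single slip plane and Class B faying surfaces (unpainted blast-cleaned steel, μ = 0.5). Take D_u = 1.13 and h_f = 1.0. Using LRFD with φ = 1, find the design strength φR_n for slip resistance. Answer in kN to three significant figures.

1160 kN

R_n = μ · D_u · h_f · T_b · n_s · n_b = 0.5 × 1.13 × 1.0 × 205 × 1 × 10 = 1158 kN.
Design strength φR_n = 1 × 1158 = 1160 kN.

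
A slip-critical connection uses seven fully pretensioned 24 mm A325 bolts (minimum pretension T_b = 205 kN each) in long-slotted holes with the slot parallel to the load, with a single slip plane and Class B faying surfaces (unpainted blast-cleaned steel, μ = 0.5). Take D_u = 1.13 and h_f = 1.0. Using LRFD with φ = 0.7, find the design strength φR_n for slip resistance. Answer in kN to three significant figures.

R_n = μ · D_u · h_f · T_b · n_s · n_b = 0.5 × 1.13 × 1.0 × 205 × 1 × 7 = 810.8 kN.
Design strength φR_n = 0.7 × 810.8 = 568 kN.

568 kN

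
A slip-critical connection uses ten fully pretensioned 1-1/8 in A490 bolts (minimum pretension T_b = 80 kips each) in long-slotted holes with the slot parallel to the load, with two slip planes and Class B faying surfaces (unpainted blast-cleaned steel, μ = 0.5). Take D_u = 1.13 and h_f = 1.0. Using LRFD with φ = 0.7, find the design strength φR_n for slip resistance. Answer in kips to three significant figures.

R_n = μ · D_u · h_f · T_b · n_s · n_b = 0.5 × 1.13 × 1.0 × 80 × 2 × 10 = 904 kips.
Design strength φR_n = 0.7 × 904 = 633 kips.

633 kips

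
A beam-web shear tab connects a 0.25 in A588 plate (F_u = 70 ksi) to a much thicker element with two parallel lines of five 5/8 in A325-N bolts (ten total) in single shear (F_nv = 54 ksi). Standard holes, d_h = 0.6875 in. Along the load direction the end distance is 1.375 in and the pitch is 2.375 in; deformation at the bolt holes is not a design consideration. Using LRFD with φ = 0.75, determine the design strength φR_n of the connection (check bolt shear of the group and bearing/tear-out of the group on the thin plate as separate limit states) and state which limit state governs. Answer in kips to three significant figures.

124 kips (bolt shear governs)

Bolt shear: A_b = π·0.625²/4 = 0.3068 in²; R_n = 54 × 0.3068 × 10 × 1 = 165.7 kips → 0.75 × 165.7 = 124 kips.
Bearing (1.5 l_c t F_u ≤ 3.0 d t F_u): upper limit = 3.0·0.625·0.25·70 = 32.81 kips.
  Edge l_c = 1.375 − 0.6875/2 = 1.031 → r_n = 27.07 kips; interior l_c = 2.375 − 0.6875 = 1.688 → r_n = 32.81 kips.
  R_n,bearing = 2·27.07 + 8·32.81 = 316.6 kips → 0.75 × 316.6 = 237 kips.
Bolt shear governs: 124 kips.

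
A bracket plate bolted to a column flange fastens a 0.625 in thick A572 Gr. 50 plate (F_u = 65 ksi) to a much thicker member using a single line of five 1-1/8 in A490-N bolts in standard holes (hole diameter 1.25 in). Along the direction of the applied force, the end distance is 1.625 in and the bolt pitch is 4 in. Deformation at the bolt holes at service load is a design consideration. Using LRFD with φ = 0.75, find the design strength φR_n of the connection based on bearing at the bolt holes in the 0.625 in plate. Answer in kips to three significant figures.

Per bolt r_n = 1.2 l_c t F_u ≤ 2.4 d t F_u; upper limit = 2.4 × 1.125 × 0.625 × 65 = 109.7 kips.
Edge bolt: l_c = 1.625 − 1.25/2 = 1 in → 1.2 × 1 × 0.625 × 65 = 48.75 → r_n = 48.75 kips.
Interior bolts: l_c = 4 − 1.25 = 2.75 in → 1.2 × 2.75 × 0.625 × 65 = 134.1 → r_n = 109.7 kips.
R_n = 1 × 48.75 + 4 × 109.7 = 487.5 kips.
Design strength φR_n = 0.75 × 487.5 = 366 kips.

366 kips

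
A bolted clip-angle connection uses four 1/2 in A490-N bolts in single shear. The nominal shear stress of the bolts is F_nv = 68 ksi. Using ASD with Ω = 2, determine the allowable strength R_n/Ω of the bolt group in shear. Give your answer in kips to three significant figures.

A_b = π × 0.5² / 4 = 0.1963 in².
R_n = F_nv · A_b · n · n_s = 68 × 0.1963 × 4 × 1 = 53.41 kips.
Allowable strength R_n/Ω = 53.41 / 2 = 26.7 kips.

26.7 kips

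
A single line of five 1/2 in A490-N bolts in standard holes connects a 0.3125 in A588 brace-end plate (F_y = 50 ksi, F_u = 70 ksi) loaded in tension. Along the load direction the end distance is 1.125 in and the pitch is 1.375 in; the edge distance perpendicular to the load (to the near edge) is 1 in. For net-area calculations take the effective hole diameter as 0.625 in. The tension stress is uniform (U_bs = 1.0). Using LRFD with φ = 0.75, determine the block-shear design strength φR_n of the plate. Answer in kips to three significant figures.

48.8 kips

Shear plane L_v = 1.125 + 4·1.375 = 6.625 in; A_gv = 6.625 × 0.3125 = 2.07 in².
A_nv = (6.625 − 4.5·0.625) × 0.3125 = 1.191 in².
A_nt = (1 − 0.5·0.625) × 0.3125 = 0.2148 in².
0.6 F_u A_nv = 50.04 kips; 0.6 F_y A_gv = 62.11 kips → shear rupture governs the shear term.
R_n = 50.04 + 1.0 × 70 × 0.2148 = 65.08 kips.
Design strength φR_n = 0.75 × 65.08 = 48.8 kips.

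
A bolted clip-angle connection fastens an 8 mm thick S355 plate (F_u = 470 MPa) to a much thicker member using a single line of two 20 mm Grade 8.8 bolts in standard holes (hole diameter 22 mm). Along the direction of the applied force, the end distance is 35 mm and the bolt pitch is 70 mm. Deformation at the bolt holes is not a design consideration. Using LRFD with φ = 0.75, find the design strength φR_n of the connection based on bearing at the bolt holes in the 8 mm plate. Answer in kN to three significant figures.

271 kN

Per bolt r_n = 1.5 l_c t F_u ≤ 3.0 d t F_u; upper limit = 3.0 × 20 × 8 × 470 / 1000 = 225.6 kN.
Edge bolt: l_c = 35 − 22/2 = 24 mm → 1.5 × 24 × 8 × 470 / 1000 = 135.4 → r_n = 135.4 kN.
Interior bolts: l_c = 70 − 22 = 48 mm → 1.5 × 48 × 8 × 470 / 1000 = 270.7 → r_n = 225.6 kN.
R_n = 1 × 135.4 + 1 × 225.6 = 361 kN.
Design strength φR_n = 0.75 × 361 = 271 kN.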